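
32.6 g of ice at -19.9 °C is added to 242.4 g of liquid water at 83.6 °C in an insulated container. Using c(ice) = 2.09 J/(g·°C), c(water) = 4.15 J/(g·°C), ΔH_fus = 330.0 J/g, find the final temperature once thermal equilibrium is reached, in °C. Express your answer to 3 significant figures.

Heat to bring ice to 0 °C and melt it: q₁ = 32.6×2.09×19.9 + 32.6×330.0 = 12114 J
Heat the water can supply cooling to 0 °C: 242.4×4.15×83.6 = 84098.3 J > q₁, so all ice melts.
Energy balance: 242.4×4.15×(83.6 − T) = 12114 + 32.6×4.15×(T − 0)
1005.96(83.6 − T) = 12114 + 135.29 T
84098.3 − 12114 = 1141.25 T
T = 71984.3 / 1141.25 = 63.07 °C

T_f = 63.1 °C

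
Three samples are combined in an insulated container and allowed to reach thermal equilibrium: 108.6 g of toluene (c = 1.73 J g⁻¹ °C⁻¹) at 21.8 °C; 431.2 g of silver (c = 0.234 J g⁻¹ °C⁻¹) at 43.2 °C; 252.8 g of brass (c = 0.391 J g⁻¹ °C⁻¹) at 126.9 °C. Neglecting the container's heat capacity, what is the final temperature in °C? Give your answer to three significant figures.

T_f = 54.2 °C

Σ mᵢcᵢ(T − Tᵢ) = 0  ⇒  T = Σ mᵢcᵢTᵢ / Σ mᵢcᵢ
Σ mᵢcᵢ = 108.6×1.73 + 431.2×0.234 + 252.8×0.391 = 387.6236
Σ mᵢcᵢTᵢ = 187.878×21.8 + 100.9008×43.2 + 98.8448×126.9 = 20998
T = 20998 / 387.6236 = 54.17 °C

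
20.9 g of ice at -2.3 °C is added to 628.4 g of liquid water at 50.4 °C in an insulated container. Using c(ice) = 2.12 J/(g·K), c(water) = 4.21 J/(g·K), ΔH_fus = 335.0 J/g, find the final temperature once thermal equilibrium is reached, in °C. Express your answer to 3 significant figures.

T_f = 46.2 °C

Heat to bring ice to 0 °C and melt it: q₁ = 20.9×2.12×2.3 + 20.9×335.0 = 7103.4 J
Heat the water can supply cooling to 0 °C: 628.4×4.21×50.4 = 133336 J > q₁, so all ice melts.
Energy balance: 628.4×4.21×(50.4 − T) = 7103.4 + 20.9×4.21×(T − 0)
2645.564(50.4 − T) = 7103.4 + 87.989 T
133336 − 7103.4 = 2733.553 T
T = 126232.6 / 2733.553 = 46.18 °C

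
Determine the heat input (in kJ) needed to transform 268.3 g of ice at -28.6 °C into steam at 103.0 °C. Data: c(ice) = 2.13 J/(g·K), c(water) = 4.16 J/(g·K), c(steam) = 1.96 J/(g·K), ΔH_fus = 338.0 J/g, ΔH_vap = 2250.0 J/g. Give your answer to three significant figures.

q1 (heat ice -28.6→0.0 °C): 268.3 × 2.13 × 28.6 = 16344 J
q2 (melt at 0 °C): 268.3 × 338.0 = 90685 J
q3 (heat water 0.0→100.0 °C): 268.3 × 4.16 × 100.0 = 111613 J
q4 (vaporize at 100 °C): 268.3 × 2250.0 = 603675 J
q5 (heat steam 100.0→103.0 °C): 268.3 × 1.96 × 3.0 = 1578 J
Total: 16344 + 90685 + 111613 + 603675 + 1578 = 823895 J = 824 kJ

q = 824 kJ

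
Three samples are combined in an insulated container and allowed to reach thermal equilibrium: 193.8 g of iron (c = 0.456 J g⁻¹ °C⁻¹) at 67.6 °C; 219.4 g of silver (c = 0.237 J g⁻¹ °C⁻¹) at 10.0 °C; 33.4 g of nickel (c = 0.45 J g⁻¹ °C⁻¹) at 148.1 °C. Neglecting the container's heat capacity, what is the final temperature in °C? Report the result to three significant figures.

T_f = 56.1 °C

Σ mᵢcᵢ(T − Tᵢ) = 0  ⇒  T = Σ mᵢcᵢTᵢ / Σ mᵢcᵢ
Σ mᵢcᵢ = 193.8×0.456 + 219.4×0.237 + 33.4×0.45 = 155.4006
Σ mᵢcᵢTᵢ = 88.3728×67.6 + 51.9978×10.0 + 15.03×148.1 = 8719.9
T = 8719.9 / 155.4006 = 56.11 °C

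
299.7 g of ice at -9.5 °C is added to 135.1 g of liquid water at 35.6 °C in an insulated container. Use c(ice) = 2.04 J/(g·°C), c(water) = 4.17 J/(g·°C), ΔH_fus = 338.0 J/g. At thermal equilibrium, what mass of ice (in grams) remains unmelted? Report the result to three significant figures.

m_ice remaining = 258 g

Heat to warm all ice to 0 °C: 299.7×2.04×9.5 = 5808.2 J
Heat released by water cooling to 0 °C: 135.1×4.17×35.6 = 20056 J
20056 J < 5808.2 + 299.7×338.0 = 107106.8 J, so not all ice melts; final T = 0 °C.
Heat left for melting: 20056 − 5808.2 = 14247.8 J
Mass melted = 14247.8 / 338.0 = 42.15 g
Ice remaining = 299.7 − 42.15 = 257.55 g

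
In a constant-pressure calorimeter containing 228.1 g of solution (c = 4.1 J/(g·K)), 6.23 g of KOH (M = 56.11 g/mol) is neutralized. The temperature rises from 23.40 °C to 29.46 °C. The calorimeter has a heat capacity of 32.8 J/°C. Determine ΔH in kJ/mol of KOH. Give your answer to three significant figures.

|ΔT| = |29.46 − 23.40| = 6.06 °C
|q_surr| = (228.1 × 4.1 + 32.8) × 6.06 = 968.01 × 6.06 = 5866 J
n(KOH) = 6.23 / 56.11 = 0.1110 mol
Temperature rose, so q_rxn = −|q_surr| = -5.866 kJ
ΔH = q_rxn / n = -52.847 kJ/mol

ΔH = -52.8 kJ/mol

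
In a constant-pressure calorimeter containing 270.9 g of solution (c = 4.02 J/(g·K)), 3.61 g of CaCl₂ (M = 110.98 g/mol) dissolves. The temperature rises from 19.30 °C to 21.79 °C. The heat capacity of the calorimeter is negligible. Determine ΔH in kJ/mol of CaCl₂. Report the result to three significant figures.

ΔH = -83.4 kJ/mol

|ΔT| = |21.79 − 19.30| = 2.49 °C
|q_surr| = (270.9 × 4.02) × 2.49 = 1089.018 × 2.49 = 2712 J
n(CaCl₂) = 3.61 / 110.98 = 0.03253 mol
Temperature rose, so q_rxn = −|q_surr| = -2.712 kJ
ΔH = q_rxn / n = -83.37 kJ/mol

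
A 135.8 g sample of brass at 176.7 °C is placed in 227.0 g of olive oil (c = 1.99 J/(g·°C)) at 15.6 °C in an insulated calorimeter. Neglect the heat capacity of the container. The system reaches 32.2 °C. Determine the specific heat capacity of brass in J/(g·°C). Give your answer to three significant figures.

c = 0.382 J/(g·°C)

q_gained = (227.0 × 1.99) × (32.2 − 15.6) = 7499 J
q_lost = 135.8 × c × (176.7 − 32.2) = 19623.1 c
Set equal: c = 7499 / 19623.1 = 0.382 J/(g·°C)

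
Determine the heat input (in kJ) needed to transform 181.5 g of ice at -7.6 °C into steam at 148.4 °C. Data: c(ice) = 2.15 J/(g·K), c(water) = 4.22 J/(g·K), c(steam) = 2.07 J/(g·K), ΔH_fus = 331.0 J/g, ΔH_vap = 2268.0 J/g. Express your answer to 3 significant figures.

q1 (heat ice -7.6→0.0 °C): 181.5 × 2.15 × 7.6 = 2966 J
q2 (melt at 0 °C): 181.5 × 331.0 = 60077 J
q3 (heat water 0.0→100.0 °C): 181.5 × 4.22 × 100.0 = 76593 J
q4 (vaporize at 100 °C): 181.5 × 2268.0 = 411642 J
q5 (heat steam 100.0→148.4 °C): 181.5 × 2.07 × 48.4 = 18184 J
Total: 2966 + 60077 + 76593 + 411642 + 18184 = 569462 J = 569 kJ

q = 569 kJ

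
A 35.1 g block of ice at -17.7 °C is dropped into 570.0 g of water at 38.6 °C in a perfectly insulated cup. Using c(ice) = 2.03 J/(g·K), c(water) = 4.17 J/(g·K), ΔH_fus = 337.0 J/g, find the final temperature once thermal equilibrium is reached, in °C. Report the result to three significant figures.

T_f = 31.2 °C

Heat to bring ice to 0 °C and melt it: q₁ = 35.1×2.03×17.7 + 35.1×337.0 = 13090 J
Heat the water can supply cooling to 0 °C: 570.0×4.17×38.6 = 91748.3 J > q₁, so all ice melts.
Energy balance: 570.0×4.17×(38.6 − T) = 13090 + 35.1×4.17×(T − 0)
2376.9(38.6 − T) = 13090 + 146.367 T
91748.3 − 13090 = 2523.267 T
T = 78658.3 / 2523.267 = 31.17 °C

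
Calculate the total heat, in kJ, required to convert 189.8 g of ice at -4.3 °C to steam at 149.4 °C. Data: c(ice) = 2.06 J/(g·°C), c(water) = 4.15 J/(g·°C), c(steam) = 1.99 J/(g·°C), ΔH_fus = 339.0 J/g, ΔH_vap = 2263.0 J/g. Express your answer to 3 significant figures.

q1 (heat ice -4.3→0.0 °C): 189.8 × 2.06 × 4.3 = 1681 J
q2 (melt at 0 °C): 189.8 × 339.0 = 64342 J
q3 (heat water 0.0→100.0 °C): 189.8 × 4.15 × 100.0 = 78767 J
q4 (vaporize at 100 °C): 189.8 × 2263.0 = 429517 J
q5 (heat steam 100.0→149.4 °C): 189.8 × 1.99 × 49.4 = 18658 J
Total: 1681 + 64342 + 78767 + 429517 + 18658 = 592965 J = 593 kJ

q = 593 kJ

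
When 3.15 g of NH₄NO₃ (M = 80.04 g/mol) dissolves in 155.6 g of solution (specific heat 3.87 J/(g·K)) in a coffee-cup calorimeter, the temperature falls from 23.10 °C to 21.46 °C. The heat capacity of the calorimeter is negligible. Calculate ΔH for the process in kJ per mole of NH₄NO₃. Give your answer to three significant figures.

ΔH = 25.1 kJ/mol

|ΔT| = |21.46 − 23.10| = 1.64 °C
|q_surr| = (155.6 × 3.87) × 1.64 = 602.172 × 1.64 = 987.6 J
n(NH₄NO₃) = 3.15 / 80.04 = 0.03936 mol
Temperature fell, so q_rxn = +|q_surr| = 0.9876 kJ
ΔH = q_rxn / n = 25.09 kJ/mol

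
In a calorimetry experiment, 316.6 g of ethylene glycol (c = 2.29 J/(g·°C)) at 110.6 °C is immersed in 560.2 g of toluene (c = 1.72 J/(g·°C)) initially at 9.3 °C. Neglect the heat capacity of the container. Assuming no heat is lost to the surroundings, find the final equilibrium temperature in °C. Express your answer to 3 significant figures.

T_f = 52.8 °C

Heat lost by ethylene glycol = heat gained by toluene.
(316.6)(2.29)(110.6 − T) = (560.2)(1.72)(T − 9.3)
725.014 (110.6 − T) = 963.544 (T − 9.3)
80187 − 725.014 T = 963.544 T − 8961.0
89148.0 = 1688.558 T
T = 52.80 °C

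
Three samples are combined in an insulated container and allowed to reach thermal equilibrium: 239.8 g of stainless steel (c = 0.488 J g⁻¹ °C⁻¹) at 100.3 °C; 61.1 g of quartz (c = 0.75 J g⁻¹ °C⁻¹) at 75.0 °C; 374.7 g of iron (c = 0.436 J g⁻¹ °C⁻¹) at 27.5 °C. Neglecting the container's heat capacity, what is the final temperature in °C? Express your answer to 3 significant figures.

Σ mᵢcᵢ(T − Tᵢ) = 0  ⇒  T = Σ mᵢcᵢTᵢ / Σ mᵢcᵢ
Σ mᵢcᵢ = 239.8×0.488 + 61.1×0.75 + 374.7×0.436 = 326.2166
Σ mᵢcᵢTᵢ = 117.0224×100.3 + 45.825×75.0 + 163.3692×27.5 = 19667
T = 19667 / 326.2166 = 60.29 °C

T_f = 60.3 °C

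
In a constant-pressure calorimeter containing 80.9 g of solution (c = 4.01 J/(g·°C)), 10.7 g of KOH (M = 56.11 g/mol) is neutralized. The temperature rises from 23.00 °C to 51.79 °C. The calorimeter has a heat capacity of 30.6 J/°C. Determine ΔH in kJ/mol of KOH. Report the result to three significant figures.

|ΔT| = |51.79 − 23.00| = 28.79 °C
|q_surr| = (80.9 × 4.01 + 30.6) × 28.79 = 355.009 × 28.79 = 10220 J
n(KOH) = 10.7 / 56.11 = 0.1907 mol
Temperature rose, so q_rxn = −|q_surr| = -10.22 kJ
ΔH = q_rxn / n = -53.59 kJ/mol

ΔH = -53.6 kJ/mol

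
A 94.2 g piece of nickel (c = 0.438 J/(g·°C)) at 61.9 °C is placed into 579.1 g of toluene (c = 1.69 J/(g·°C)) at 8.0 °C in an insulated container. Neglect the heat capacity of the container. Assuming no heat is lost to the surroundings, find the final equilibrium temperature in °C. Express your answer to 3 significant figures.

Heat lost by nickel = heat gained by toluene.
(94.2)(0.438)(61.9 − T) = (579.1)(1.69)(T − 8.0)
41.2596 (61.9 − T) = 978.679 (T − 8.0)
2554.0 − 41.2596 T = 978.679 T − 7829.4
10383.4 = 1019.9386 T
T = 10.18 °C

T_f = 10.2 °C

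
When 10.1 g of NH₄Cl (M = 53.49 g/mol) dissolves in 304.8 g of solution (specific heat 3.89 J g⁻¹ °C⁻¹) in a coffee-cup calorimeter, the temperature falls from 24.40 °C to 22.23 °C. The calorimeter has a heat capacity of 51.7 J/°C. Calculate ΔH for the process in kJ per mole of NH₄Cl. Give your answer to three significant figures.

ΔH = 14.2 kJ/mol

|ΔT| = |22.23 − 24.40| = 2.17 °C
|q_surr| = (304.8 × 3.89 + 51.7) × 2.17 = 1237.372 × 2.17 = 2685 J
n(NH₄Cl) = 10.1 / 53.49 = 0.1888 mol
Temperature fell, so q_rxn = +|q_surr| = 2.685 kJ
ΔH = q_rxn / n = 14.22 kJ/mol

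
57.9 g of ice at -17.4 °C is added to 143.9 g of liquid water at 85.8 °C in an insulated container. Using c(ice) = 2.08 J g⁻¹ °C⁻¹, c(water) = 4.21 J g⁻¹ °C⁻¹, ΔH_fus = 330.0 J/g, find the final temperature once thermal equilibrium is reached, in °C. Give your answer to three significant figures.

T_f = 36.2 °C

Heat to bring ice to 0 °C and melt it: q₁ = 57.9×2.08×17.4 + 57.9×330.0 = 21203 J
Heat the water can supply cooling to 0 °C: 143.9×4.21×85.8 = 51979.3 J > q₁, so all ice melts.
Energy balance: 143.9×4.21×(85.8 − T) = 21203 + 57.9×4.21×(T − 0)
605.819(85.8 − T) = 21203 + 243.759 T
51979.3 − 21203 = 849.578 T
T = 30776.3 / 849.578 = 36.23 °C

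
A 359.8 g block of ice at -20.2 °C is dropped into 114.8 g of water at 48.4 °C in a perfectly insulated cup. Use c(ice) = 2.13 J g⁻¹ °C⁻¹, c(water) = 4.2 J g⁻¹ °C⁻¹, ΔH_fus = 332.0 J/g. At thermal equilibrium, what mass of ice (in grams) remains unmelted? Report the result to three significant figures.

Heat to warm all ice to 0 °C: 359.8×2.13×20.2 = 15481 J
Heat released by water cooling to 0 °C: 114.8×4.2×48.4 = 23337 J
23337 J < 15481 + 359.8×332.0 = 134934.6 J, so not all ice melts; final T = 0 °C.
Heat left for melting: 23337 − 15481 = 7856 J
Mass melted = 7856 / 332.0 = 23.66 g
Ice remaining = 359.8 − 23.66 = 336.14 g

m_ice remaining = 336 g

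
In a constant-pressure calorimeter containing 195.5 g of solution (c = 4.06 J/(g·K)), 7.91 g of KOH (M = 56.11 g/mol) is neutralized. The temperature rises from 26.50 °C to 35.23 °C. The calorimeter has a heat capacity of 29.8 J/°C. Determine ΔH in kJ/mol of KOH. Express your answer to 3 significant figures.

ΔH = -51.0 kJ/mol

|ΔT| = |35.23 − 26.50| = 8.73 °C
|q_surr| = (195.5 × 4.06 + 29.8) × 8.73 = 823.53 × 8.73 = 7189 J
n(KOH) = 7.91 / 56.11 = 0.1410 mol
Temperature rose, so q_rxn = −|q_surr| = -7.189 kJ
ΔH = q_rxn / n = -50.99 kJ/mol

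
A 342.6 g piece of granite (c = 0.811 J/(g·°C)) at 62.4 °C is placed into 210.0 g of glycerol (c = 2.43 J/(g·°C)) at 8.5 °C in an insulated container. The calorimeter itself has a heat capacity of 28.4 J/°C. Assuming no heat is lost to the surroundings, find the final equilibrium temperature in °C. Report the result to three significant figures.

T_f = 26.8 °C

Heat lost by granite = heat gained by glycerol + calorimeter.
(342.6)(0.811)(62.4 − T) = [(210.0)(2.43) + 28.4](T − 8.5)
277.8486 (62.4 − T) = 538.7 (T − 8.5)
17338 − 277.8486 T = 538.7 T − 4579.0
21917.0 = 816.5486 T
T = 26.84 °C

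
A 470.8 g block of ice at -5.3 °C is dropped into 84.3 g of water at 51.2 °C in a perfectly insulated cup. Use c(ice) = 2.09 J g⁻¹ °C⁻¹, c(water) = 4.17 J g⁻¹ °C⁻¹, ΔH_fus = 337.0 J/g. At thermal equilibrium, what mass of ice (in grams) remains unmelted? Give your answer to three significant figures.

m_ice remaining = 433 g

Heat to warm all ice to 0 °C: 470.8×2.09×5.3 = 5215.1 J
Heat released by water cooling to 0 °C: 84.3×4.17×51.2 = 17998 J
17998 J < 5215.1 + 470.8×337.0 = 163874.7 J, so not all ice melts; final T = 0 °C.
Heat left for melting: 17998 − 5215.1 = 12782.9 J
Mass melted = 12782.9 / 337.0 = 37.93 g
Ice remaining = 470.8 − 37.93 = 432.87 g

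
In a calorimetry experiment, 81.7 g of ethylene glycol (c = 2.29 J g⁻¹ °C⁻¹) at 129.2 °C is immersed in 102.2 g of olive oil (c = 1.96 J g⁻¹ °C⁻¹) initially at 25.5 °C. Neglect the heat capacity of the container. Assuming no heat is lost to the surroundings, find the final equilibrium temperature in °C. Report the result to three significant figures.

T_f = 75.6 °C

Heat lost by ethylene glycol = heat gained by olive oil.
(81.7)(2.29)(129.2 − T) = (102.2)(1.96)(T − 25.5)
187.093 (129.2 − T) = 200.312 (T − 25.5)
24172 − 187.093 T = 200.312 T − 5108.0
29280.0 = 387.405 T
T = 75.58 °C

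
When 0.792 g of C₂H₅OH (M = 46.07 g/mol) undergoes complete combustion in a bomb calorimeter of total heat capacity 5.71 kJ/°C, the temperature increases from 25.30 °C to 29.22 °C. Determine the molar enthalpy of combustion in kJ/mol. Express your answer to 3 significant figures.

ΔH = -1300 kJ/mol

ΔT = 29.22 − 25.30 = 3.92 °C
q_cal = C_cal × ΔT = 5.71 × 3.92 = 22.3832 kJ
n = 0.792 / 46.07 = 0.01719 mol
q_rxn = −q_cal = -22.3832 kJ
ΔH = -22.3832 / 0.01719 = -1302 kJ/mol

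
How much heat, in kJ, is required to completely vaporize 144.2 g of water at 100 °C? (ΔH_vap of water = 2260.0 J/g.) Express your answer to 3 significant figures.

q = m × ΔH_vap = 144.2 × 2260.0 = 325900 J = 326 kJ

q = 326 kJ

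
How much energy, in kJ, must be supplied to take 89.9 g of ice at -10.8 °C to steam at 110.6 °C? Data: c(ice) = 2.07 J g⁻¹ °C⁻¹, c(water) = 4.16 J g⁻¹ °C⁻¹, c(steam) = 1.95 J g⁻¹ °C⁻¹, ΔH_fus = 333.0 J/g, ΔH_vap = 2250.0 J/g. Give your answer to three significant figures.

q1 (heat ice -10.8→0.0 °C): 89.9 × 2.07 × 10.8 = 2010 J
q2 (melt at 0 °C): 89.9 × 333.0 = 29937 J
q3 (heat water 0.0→100.0 °C): 89.9 × 4.16 × 100.0 = 37398 J
q4 (vaporize at 100 °C): 89.9 × 2250.0 = 202275 J
q5 (heat steam 100.0→110.6 °C): 89.9 × 1.95 × 10.6 = 1858 J
Total: 2010 + 29937 + 37398 + 202275 + 1858 = 273478 J = 273 kJ

q = 273 kJ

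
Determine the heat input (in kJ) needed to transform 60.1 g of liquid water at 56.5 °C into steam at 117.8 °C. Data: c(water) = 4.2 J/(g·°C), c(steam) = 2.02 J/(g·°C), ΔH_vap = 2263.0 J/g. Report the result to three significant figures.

q1 (heat water 56.5→100.0 °C): 60.1 × 4.2 × 43.5 = 10980 J
q2 (vaporize at 100 °C): 60.1 × 2263.0 = 136006 J
q3 (heat steam 100.0→117.8 °C): 60.1 × 2.02 × 17.8 = 2161 J
Total: 10980 + 136006 + 2161 = 149147 J = 149 kJ

q = 149 kJ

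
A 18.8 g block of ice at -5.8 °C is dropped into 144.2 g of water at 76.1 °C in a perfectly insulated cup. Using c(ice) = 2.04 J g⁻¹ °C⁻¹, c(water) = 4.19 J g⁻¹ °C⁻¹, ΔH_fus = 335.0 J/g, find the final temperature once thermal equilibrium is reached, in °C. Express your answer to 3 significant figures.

T_f = 57.8 °C

Heat to bring ice to 0 °C and melt it: q₁ = 18.8×2.04×5.8 + 18.8×335.0 = 6520.4 J
Heat the water can supply cooling to 0 °C: 144.2×4.19×76.1 = 45979.5 J > q₁, so all ice melts.
Energy balance: 144.2×4.19×(76.1 − T) = 6520.4 + 18.8×4.19×(T − 0)
604.198(76.1 − T) = 6520.4 + 78.772 T
45979.5 − 6520.4 = 682.970 T
T = 39459.1 / 682.970 = 57.78 °C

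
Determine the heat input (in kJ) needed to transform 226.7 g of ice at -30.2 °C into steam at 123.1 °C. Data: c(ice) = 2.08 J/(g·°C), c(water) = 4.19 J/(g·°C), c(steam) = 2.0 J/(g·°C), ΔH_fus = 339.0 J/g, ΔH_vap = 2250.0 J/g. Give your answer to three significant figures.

q = 707 kJ

q1 (heat ice -30.2→0.0 °C): 226.7 × 2.08 × 30.2 = 14240 J
q2 (melt at 0 °C): 226.7 × 339.0 = 76851 J
q3 (heat water 0.0→100.0 °C): 226.7 × 4.19 × 100.0 = 94987 J
q4 (vaporize at 100 °C): 226.7 × 2250.0 = 510075 J
q5 (heat steam 100.0→123.1 °C): 226.7 × 2.0 × 23.1 = 10474 J
Total: 14240 + 76851 + 94987 + 510075 + 10474 = 706627 J = 707 kJ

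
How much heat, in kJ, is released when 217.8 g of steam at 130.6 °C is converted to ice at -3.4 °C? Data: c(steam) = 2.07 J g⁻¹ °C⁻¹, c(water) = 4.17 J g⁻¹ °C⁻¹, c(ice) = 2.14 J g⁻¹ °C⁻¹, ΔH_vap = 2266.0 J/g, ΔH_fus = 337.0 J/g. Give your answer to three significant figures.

q = 673 kJ

q1 (cool steam 130.6→100 °C): 217.8 × 2.07 × 30.6 = 13796 J
q2 (condense at 100 °C): 217.8 × 2266.0 = 493535 J
q3 (cool water 100→0 °C): 217.8 × 4.17 × 100.0 = 90823 J
q4 (freeze at 0 °C): 217.8 × 337.0 = 73399 J
q5 (cool ice 0→-3.4 °C): 217.8 × 2.14 × 3.4 = 1585 J
Total: 13796 + 493535 + 90823 + 73399 + 1585 = 673138 J = 673 kJ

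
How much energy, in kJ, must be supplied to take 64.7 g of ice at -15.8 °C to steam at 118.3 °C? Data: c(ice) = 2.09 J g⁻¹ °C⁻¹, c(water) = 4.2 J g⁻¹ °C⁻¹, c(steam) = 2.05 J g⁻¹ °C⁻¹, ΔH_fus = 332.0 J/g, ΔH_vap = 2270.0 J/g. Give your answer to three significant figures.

q = 200 kJ

q1 (heat ice -15.8→0.0 °C): 64.7 × 2.09 × 15.8 = 2137 J
q2 (melt at 0 °C): 64.7 × 332.0 = 21480 J
q3 (heat water 0.0→100.0 °C): 64.7 × 4.2 × 100.0 = 27174 J
q4 (vaporize at 100 °C): 64.7 × 2270.0 = 146869 J
q5 (heat steam 100.0→118.3 °C): 64.7 × 2.05 × 18.3 = 2427 J
Total: 2137 + 21480 + 27174 + 146869 + 2427 = 200087 J = 200 kJ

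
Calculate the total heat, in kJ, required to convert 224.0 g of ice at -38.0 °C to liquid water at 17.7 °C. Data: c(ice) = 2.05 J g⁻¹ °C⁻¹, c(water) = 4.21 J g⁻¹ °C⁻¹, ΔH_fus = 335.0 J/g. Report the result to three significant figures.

q = 109 kJ

q1 (heat ice -38.0→0.0 °C): 224.0 × 2.05 × 38.0 = 17450 J
q2 (melt at 0 °C): 224.0 × 335.0 = 75040 J
q3 (heat water 0.0→17.7 °C): 224.0 × 4.21 × 17.7 = 16692 J
Total: 17450 + 75040 + 16692 = 109182 J = 109 kJ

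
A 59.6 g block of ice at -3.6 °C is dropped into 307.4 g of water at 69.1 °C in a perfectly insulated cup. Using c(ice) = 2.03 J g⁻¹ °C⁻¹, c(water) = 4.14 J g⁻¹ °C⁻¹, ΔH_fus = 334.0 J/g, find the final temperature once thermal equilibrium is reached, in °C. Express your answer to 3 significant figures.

Heat to bring ice to 0 °C and melt it: q₁ = 59.6×2.03×3.6 + 59.6×334.0 = 20342 J
Heat the water can supply cooling to 0 °C: 307.4×4.14×69.1 = 87939.1 J > q₁, so all ice melts.
Energy balance: 307.4×4.14×(69.1 − T) = 20342 + 59.6×4.14×(T − 0)
1272.636(69.1 − T) = 20342 + 246.744 T
87939.1 − 20342 = 1519.380 T
T = 67597.1 / 1519.380 = 44.49 °C

T_f = 44.5 °C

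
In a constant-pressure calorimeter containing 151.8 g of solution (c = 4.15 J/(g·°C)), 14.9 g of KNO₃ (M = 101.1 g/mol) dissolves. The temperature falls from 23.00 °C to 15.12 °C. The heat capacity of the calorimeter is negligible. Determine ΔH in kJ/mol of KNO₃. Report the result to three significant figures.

|ΔT| = |15.12 − 23.00| = 7.88 °C
|q_surr| = (151.8 × 4.15) × 7.88 = 629.97 × 7.88 = 4964 J
n(KNO₃) = 14.9 / 101.1 = 0.1474 mol
Temperature fell, so q_rxn = +|q_surr| = 4.964 kJ
ΔH = q_rxn / n = 33.68 kJ/mol

ΔH = 33.7 kJ/mol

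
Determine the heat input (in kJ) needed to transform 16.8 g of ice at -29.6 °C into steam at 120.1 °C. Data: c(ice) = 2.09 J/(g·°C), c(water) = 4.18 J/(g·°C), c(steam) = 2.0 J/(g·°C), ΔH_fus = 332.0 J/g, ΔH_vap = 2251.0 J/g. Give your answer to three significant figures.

q1 (heat ice -29.6→0.0 °C): 16.8 × 2.09 × 29.6 = 1039 J
q2 (melt at 0 °C): 16.8 × 332.0 = 5578 J
q3 (heat water 0.0→100.0 °C): 16.8 × 4.18 × 100.0 = 7022 J
q4 (vaporize at 100 °C): 16.8 × 2251.0 = 37817 J
q5 (heat steam 100.0→120.1 °C): 16.8 × 2.0 × 20.1 = 675 J
Total: 1039 + 5578 + 7022 + 37817 + 675 = 52131 J = 52.1 kJ

q = 52.1 kJ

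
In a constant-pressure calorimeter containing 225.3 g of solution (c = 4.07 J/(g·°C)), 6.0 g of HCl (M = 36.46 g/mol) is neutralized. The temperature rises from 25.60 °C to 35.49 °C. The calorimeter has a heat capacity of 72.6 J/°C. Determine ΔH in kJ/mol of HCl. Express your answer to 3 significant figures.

|ΔT| = |35.49 − 25.60| = 9.89 °C
|q_surr| = (225.3 × 4.07 + 72.6) × 9.89 = 989.571 × 9.89 = 9787 J
n(HCl) = 6.0 / 36.46 = 0.1646 mol
Temperature rose, so q_rxn = −|q_surr| = -9.787 kJ
ΔH = q_rxn / n = -59.46 kJ/mol

ΔH = -59.5 kJ/mol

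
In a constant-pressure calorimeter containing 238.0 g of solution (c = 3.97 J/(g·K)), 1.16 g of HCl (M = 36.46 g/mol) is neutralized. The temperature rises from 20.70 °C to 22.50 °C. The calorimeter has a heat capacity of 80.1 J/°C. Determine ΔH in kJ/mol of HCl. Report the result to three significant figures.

ΔH = -58.0 kJ/mol

|ΔT| = |22.50 − 20.70| = 1.80 °C
|q_surr| = (238.0 × 3.97 + 80.1) × 1.80 = 1024.96 × 1.80 = 1845 J
n(HCl) = 1.16 / 36.46 = 0.03182 mol
Temperature rose, so q_rxn = −|q_surr| = -1.845 kJ
ΔH = q_rxn / n = -57.98 kJ/mol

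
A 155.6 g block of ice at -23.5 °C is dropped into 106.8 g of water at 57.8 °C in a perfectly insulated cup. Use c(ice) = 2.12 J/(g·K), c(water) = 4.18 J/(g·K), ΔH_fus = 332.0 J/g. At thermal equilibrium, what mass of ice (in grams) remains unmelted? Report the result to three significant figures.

m_ice remaining = 101 g

Heat to warm all ice to 0 °C: 155.6×2.12×23.5 = 7752.0 J
Heat released by water cooling to 0 °C: 106.8×4.18×57.8 = 25803 J
25803 J < 7752.0 + 155.6×332.0 = 59411.2 J, so not all ice melts; final T = 0 °C.
Heat left for melting: 25803 − 7752.0 = 18051.0 J
Mass melted = 18051.0 / 332.0 = 54.37 g
Ice remaining = 155.6 − 54.37 = 101.23 g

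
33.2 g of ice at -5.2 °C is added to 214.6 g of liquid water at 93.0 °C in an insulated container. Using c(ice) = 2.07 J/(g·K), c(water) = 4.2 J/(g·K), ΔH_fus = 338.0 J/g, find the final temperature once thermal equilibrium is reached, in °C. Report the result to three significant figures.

T_f = 69.4 °C

Heat to bring ice to 0 °C and melt it: q₁ = 33.2×2.07×5.2 + 33.2×338.0 = 11579 J
Heat the water can supply cooling to 0 °C: 214.6×4.2×93.0 = 83822.8 J > q₁, so all ice melts.
Energy balance: 214.6×4.2×(93.0 − T) = 11579 + 33.2×4.2×(T − 0)
901.32(93.0 − T) = 11579 + 139.44 T
83822.8 − 11579 = 1040.76 T
T = 72243.8 / 1040.76 = 69.41 °C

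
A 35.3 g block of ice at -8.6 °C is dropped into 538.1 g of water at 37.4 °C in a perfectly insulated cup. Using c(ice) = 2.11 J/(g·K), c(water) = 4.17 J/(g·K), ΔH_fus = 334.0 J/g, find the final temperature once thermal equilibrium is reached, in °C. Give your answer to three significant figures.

T_f = 29.9 °C

Heat to bring ice to 0 °C and melt it: q₁ = 35.3×2.11×8.6 + 35.3×334.0 = 12431 J
Heat the water can supply cooling to 0 °C: 538.1×4.17×37.4 = 83921.0 J > q₁, so all ice melts.
Energy balance: 538.1×4.17×(37.4 − T) = 12431 + 35.3×4.17×(T − 0)
2243.877(37.4 − T) = 12431 + 147.201 T
83921.0 − 12431 = 2391.078 T
T = 71490.0 / 2391.078 = 29.90 °C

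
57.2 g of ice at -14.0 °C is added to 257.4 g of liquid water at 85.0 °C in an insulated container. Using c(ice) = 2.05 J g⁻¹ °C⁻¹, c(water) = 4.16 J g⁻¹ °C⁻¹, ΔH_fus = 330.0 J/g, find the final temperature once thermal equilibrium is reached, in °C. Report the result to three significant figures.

T_f = 53.9 °C

Heat to bring ice to 0 °C and melt it: q₁ = 57.2×2.05×14.0 + 57.2×330.0 = 20518 J
Heat the water can supply cooling to 0 °C: 257.4×4.16×85.0 = 91016.6 J > q₁, so all ice melts.
Energy balance: 257.4×4.16×(85.0 − T) = 20518 + 57.2×4.16×(T − 0)
1070.784(85.0 − T) = 20518 + 237.952 T
91016.6 − 20518 = 1308.736 T
T = 70498.6 / 1308.736 = 53.87 °C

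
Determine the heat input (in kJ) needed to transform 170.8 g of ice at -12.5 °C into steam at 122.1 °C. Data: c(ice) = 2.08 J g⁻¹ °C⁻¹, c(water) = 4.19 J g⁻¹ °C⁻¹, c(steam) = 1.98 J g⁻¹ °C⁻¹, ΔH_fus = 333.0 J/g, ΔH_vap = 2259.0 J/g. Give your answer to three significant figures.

q1 (heat ice -12.5→0.0 °C): 170.8 × 2.08 × 12.5 = 4441 J
q2 (melt at 0 °C): 170.8 × 333.0 = 56876 J
q3 (heat water 0.0→100.0 °C): 170.8 × 4.19 × 100.0 = 71565 J
q4 (vaporize at 100 °C): 170.8 × 2259.0 = 385837 J
q5 (heat steam 100.0→122.1 °C): 170.8 × 1.98 × 22.1 = 7474 J
Total: 4441 + 56876 + 71565 + 385837 + 7474 = 526193 J = 526 kJ

q = 526 kJ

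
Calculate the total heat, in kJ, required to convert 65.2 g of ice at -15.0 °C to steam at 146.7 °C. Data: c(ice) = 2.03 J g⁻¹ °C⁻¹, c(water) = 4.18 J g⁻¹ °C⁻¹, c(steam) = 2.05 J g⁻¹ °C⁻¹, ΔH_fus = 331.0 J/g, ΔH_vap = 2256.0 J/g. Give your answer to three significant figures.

q1 (heat ice -15.0→0.0 °C): 65.2 × 2.03 × 15.0 = 1985 J
q2 (melt at 0 °C): 65.2 × 331.0 = 21581 J
q3 (heat water 0.0→100.0 °C): 65.2 × 4.18 × 100.0 = 27254 J
q4 (vaporize at 100 °C): 65.2 × 2256.0 = 147091 J
q5 (heat steam 100.0→146.7 °C): 65.2 × 2.05 × 46.7 = 6242 J
Total: 1985 + 21581 + 27254 + 147091 + 6242 = 204153 J = 204 kJ

q = 204 kJ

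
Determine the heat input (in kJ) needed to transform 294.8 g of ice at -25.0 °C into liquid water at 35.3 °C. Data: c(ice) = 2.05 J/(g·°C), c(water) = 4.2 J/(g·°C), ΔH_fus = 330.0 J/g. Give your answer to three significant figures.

q1 (heat ice -25.0→0.0 °C): 294.8 × 2.05 × 25.0 = 15109 J
q2 (melt at 0 °C): 294.8 × 330.0 = 97284 J
q3 (heat water 0.0→35.3 °C): 294.8 × 4.2 × 35.3 = 43707 J
Total: 15109 + 97284 + 43707 = 156100 J = 156 kJ

q = 156 kJ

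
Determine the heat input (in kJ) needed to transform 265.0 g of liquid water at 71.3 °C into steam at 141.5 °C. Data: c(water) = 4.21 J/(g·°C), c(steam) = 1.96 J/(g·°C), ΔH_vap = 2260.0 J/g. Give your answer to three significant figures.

q1 (heat water 71.3→100.0 °C): 265.0 × 4.21 × 28.7 = 32019 J
q2 (vaporize at 100 °C): 265.0 × 2260.0 = 598900 J
q3 (heat steam 100.0→141.5 °C): 265.0 × 1.96 × 41.5 = 21555 J
Total: 32019 + 598900 + 21555 = 652474 J = 652 kJ

q = 652 kJ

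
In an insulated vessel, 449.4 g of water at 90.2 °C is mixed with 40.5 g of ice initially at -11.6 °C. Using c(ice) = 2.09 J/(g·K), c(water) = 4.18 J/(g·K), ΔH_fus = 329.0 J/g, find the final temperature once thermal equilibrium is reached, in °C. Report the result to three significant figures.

T_f = 75.8 °C

Heat to bring ice to 0 °C and melt it: q₁ = 40.5×2.09×11.6 + 40.5×329.0 = 14306 J
Heat the water can supply cooling to 0 °C: 449.4×4.18×90.2 = 169440 J > q₁, so all ice melts.
Energy balance: 449.4×4.18×(90.2 − T) = 14306 + 40.5×4.18×(T − 0)
1878.492(90.2 − T) = 14306 + 169.29 T
169440 − 14306 = 2047.782 T
T = 155134 / 2047.782 = 75.76 °C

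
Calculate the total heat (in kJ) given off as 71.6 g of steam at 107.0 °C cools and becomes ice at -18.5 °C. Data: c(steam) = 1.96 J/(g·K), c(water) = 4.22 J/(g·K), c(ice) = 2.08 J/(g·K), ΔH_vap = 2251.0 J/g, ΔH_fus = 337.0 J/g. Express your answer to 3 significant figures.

q1 (cool steam 107.0→100 °C): 71.6 × 1.96 × 7.0 = 982 J
q2 (condense at 100 °C): 71.6 × 2251.0 = 161172 J
q3 (cool water 100→0 °C): 71.6 × 4.22 × 100.0 = 30215 J
q4 (freeze at 0 °C): 71.6 × 337.0 = 24129 J
q5 (cool ice 0→-18.5 °C): 71.6 × 2.08 × 18.5 = 2755 J
Total: 982 + 161172 + 30215 + 24129 + 2755 = 219253 J = 219 kJ

q = 219 kJ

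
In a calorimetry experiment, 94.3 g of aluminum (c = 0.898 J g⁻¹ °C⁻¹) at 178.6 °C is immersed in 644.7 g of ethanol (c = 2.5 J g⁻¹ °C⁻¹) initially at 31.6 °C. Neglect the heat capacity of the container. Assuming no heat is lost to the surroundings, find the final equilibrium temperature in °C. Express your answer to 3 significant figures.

Heat lost by aluminum = heat gained by ethanol.
(94.3)(0.898)(178.6 − T) = (644.7)(2.5)(T − 31.6)
84.6814 (178.6 − T) = 1611.75 (T − 31.6)
15124 − 84.6814 T = 1611.75 T − 50931
66055 = 1696.4314 T
T = 38.94 °C

T_f = 38.9 °C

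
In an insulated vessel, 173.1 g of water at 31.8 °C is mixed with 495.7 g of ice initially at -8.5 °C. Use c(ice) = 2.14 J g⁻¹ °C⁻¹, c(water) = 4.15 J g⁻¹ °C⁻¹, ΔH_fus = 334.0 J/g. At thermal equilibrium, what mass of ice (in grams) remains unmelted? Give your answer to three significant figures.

m_ice remaining = 454 g

Heat to warm all ice to 0 °C: 495.7×2.14×8.5 = 9016.8 J
Heat released by water cooling to 0 °C: 173.1×4.15×31.8 = 22844 J
22844 J < 9016.8 + 495.7×334.0 = 174580.6 J, so not all ice melts; final T = 0 °C.
Heat left for melting: 22844 − 9016.8 = 13827.2 J
Mass melted = 13827.2 / 334.0 = 41.40 g
Ice remaining = 495.7 − 41.40 = 454.30 g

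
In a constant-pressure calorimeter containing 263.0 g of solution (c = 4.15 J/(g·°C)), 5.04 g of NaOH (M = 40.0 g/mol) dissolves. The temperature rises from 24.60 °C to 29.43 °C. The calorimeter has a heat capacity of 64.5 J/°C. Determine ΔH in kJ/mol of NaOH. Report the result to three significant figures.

ΔH = -44.3 kJ/mol

|ΔT| = |29.43 − 24.60| = 4.83 °C
|q_surr| = (263.0 × 4.15 + 64.5) × 4.83 = 1155.95 × 4.83 = 5583 J
n(NaOH) = 5.04 / 40.0 = 0.1260 mol
Temperature rose, so q_rxn = −|q_surr| = -5.583 kJ
ΔH = q_rxn / n = -44.31 kJ/mol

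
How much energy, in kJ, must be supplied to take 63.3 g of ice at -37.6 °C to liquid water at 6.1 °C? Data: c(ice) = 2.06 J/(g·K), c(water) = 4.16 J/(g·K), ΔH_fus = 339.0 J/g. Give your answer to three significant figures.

q1 (heat ice -37.6→0.0 °C): 63.3 × 2.06 × 37.6 = 4903 J
q2 (melt at 0 °C): 63.3 × 339.0 = 21459 J
q3 (heat water 0.0→6.1 °C): 63.3 × 4.16 × 6.1 = 1606 J
Total: 4903 + 21459 + 1606 = 27968 J = 28.0 kJ

q = 28.0 kJ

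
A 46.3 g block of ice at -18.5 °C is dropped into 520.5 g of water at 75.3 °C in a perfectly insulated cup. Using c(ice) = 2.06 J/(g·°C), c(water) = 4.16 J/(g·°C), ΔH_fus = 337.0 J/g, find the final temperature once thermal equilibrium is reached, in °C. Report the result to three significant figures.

Heat to bring ice to 0 °C and melt it: q₁ = 46.3×2.06×18.5 + 46.3×337.0 = 17368 J
Heat the water can supply cooling to 0 °C: 520.5×4.16×75.3 = 163046 J > q₁, so all ice melts.
Energy balance: 520.5×4.16×(75.3 − T) = 17368 + 46.3×4.16×(T − 0)
2165.28(75.3 − T) = 17368 + 192.608 T
163046 − 17368 = 2357.888 T
T = 145678 / 2357.888 = 61.78 °C

T_f = 61.8 °C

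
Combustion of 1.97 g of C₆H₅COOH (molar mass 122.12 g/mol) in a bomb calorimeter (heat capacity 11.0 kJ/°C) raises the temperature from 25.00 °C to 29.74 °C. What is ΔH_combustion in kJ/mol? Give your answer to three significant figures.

ΔT = 29.74 − 25.00 = 4.74 °C
q_cal = C_cal × ΔT = 11.0 × 4.74 = 52.14 kJ
n = 1.97 / 122.12 = 0.01613 mol
q_rxn = −q_cal = -52.14 kJ
ΔH = -52.14 / 0.01613 = -3232 kJ/mol

ΔH = -3230 kJ/mol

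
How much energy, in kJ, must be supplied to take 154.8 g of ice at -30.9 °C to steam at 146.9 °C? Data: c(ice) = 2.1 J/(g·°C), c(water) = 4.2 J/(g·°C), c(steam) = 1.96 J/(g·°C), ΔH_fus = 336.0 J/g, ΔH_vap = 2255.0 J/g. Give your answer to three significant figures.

q1 (heat ice -30.9→0.0 °C): 154.8 × 2.1 × 30.9 = 10045 J
q2 (melt at 0 °C): 154.8 × 336.0 = 52013 J
q3 (heat water 0.0→100.0 °C): 154.8 × 4.2 × 100.0 = 65016 J
q4 (vaporize at 100 °C): 154.8 × 2255.0 = 349074 J
q5 (heat steam 100.0→146.9 °C): 154.8 × 1.96 × 46.9 = 14230 J
Total: 10045 + 52013 + 65016 + 349074 + 14230 = 490378 J = 490 kJ

q = 490 kJ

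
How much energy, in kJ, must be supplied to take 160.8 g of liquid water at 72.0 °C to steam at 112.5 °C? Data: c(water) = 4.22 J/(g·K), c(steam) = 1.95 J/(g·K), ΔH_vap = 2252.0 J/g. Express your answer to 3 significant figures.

q = 385 kJ

q1 (heat water 72.0→100.0 °C): 160.8 × 4.22 × 28.0 = 19000 J
q2 (vaporize at 100 °C): 160.8 × 2252.0 = 362122 J
q3 (heat steam 100.0→112.5 °C): 160.8 × 1.95 × 12.5 = 3920 J
Total: 19000 + 362122 + 3920 = 385042 J = 385 kJ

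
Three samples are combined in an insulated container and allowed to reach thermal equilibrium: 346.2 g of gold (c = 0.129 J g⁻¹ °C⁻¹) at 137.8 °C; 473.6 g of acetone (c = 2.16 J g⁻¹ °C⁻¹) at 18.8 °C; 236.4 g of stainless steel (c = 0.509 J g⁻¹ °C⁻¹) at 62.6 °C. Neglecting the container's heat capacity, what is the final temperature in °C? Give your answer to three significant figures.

Σ mᵢcᵢ(T − Tᵢ) = 0  ⇒  T = Σ mᵢcᵢTᵢ / Σ mᵢcᵢ
Σ mᵢcᵢ = 346.2×0.129 + 473.6×2.16 + 236.4×0.509 = 1187.9634
Σ mᵢcᵢTᵢ = 44.6598×137.8 + 1022.976×18.8 + 120.3276×62.6 = 32919
T = 32919 / 1187.9634 = 27.71 °C

T_f = 27.7 °C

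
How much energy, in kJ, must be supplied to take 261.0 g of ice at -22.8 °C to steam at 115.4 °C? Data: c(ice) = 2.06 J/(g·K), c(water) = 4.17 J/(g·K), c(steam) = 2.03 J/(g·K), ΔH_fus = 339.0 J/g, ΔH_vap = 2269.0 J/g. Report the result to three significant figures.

q = 810 kJ

q1 (heat ice -22.8→0.0 °C): 261.0 × 2.06 × 22.8 = 12259 J
q2 (melt at 0 °C): 261.0 × 339.0 = 88479 J
q3 (heat water 0.0→100.0 °C): 261.0 × 4.17 × 100.0 = 108837 J
q4 (vaporize at 100 °C): 261.0 × 2269.0 = 592209 J
q5 (heat steam 100.0→115.4 °C): 261.0 × 2.03 × 15.4 = 8159 J
Total: 12259 + 88479 + 108837 + 592209 + 8159 = 809943 J = 810 kJ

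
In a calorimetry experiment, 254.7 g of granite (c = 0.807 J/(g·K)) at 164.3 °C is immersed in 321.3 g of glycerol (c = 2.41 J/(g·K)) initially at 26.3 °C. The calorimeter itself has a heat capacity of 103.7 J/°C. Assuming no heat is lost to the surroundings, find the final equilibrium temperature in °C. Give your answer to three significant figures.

Heat lost by granite = heat gained by glycerol + calorimeter.
(254.7)(0.807)(164.3 − T) = [(321.3)(2.41) + 103.7](T − 26.3)
205.5429 (164.3 − T) = 878.033 (T − 26.3)
33771 − 205.5429 T = 878.033 T − 23092
56863 = 1083.5759 T
T = 52.48 °C

T_f = 52.5 °C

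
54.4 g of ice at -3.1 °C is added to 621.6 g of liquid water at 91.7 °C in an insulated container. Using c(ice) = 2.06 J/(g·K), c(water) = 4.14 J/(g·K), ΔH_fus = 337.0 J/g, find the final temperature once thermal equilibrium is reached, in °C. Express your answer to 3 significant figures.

Heat to bring ice to 0 °C and melt it: q₁ = 54.4×2.06×3.1 + 54.4×337.0 = 18680 J
Heat the water can supply cooling to 0 °C: 621.6×4.14×91.7 = 235983 J > q₁, so all ice melts.
Energy balance: 621.6×4.14×(91.7 − T) = 18680 + 54.4×4.14×(T − 0)
2573.424(91.7 − T) = 18680 + 225.216 T
235983 − 18680 = 2798.640 T
T = 217303 / 2798.640 = 77.646 °C

T_f = 77.6 °C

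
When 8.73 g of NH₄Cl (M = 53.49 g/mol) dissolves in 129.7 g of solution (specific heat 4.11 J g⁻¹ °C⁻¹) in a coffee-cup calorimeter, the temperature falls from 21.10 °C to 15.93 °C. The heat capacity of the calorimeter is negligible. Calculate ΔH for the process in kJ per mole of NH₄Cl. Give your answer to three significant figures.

|ΔT| = |15.93 − 21.10| = 5.17 °C
|q_surr| = (129.7 × 4.11) × 5.17 = 533.067 × 5.17 = 2756 J
n(NH₄Cl) = 8.73 / 53.49 = 0.1632 mol
Temperature fell, so q_rxn = +|q_surr| = 2.756 kJ
ΔH = q_rxn / n = 16.89 kJ/mol

ΔH = 16.9 kJ/mol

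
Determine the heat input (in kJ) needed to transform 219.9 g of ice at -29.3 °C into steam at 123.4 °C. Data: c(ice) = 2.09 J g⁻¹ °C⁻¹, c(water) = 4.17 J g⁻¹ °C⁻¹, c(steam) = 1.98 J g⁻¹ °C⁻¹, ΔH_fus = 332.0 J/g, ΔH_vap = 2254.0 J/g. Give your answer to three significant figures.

q1 (heat ice -29.3→0.0 °C): 219.9 × 2.09 × 29.3 = 13466 J
q2 (melt at 0 °C): 219.9 × 332.0 = 73007 J
q3 (heat water 0.0→100.0 °C): 219.9 × 4.17 × 100.0 = 91698 J
q4 (vaporize at 100 °C): 219.9 × 2254.0 = 495655 J
q5 (heat steam 100.0→123.4 °C): 219.9 × 1.98 × 23.4 = 10188 J
Total: 13466 + 73007 + 91698 + 495655 + 10188 = 684014 J = 684 kJ

q = 684 kJ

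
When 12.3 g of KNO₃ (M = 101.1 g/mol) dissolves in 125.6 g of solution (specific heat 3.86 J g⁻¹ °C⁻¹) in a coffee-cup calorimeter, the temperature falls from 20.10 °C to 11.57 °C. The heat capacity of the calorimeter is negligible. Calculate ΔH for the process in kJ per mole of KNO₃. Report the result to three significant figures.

|ΔT| = |11.57 − 20.10| = 8.53 °C
|q_surr| = (125.6 × 3.86) × 8.53 = 484.816 × 8.53 = 4135 J
n(KNO₃) = 12.3 / 101.1 = 0.1217 mol
Temperature fell, so q_rxn = +|q_surr| = 4.135 kJ
ΔH = q_rxn / n = 33.98 kJ/mol

ΔH = 34.0 kJ/mol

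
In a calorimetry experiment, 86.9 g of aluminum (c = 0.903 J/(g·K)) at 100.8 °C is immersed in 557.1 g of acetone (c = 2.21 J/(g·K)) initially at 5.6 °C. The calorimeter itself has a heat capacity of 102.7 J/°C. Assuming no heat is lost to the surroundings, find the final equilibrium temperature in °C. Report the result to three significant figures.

Heat lost by aluminum = heat gained by acetone + calorimeter.
(86.9)(0.903)(100.8 − T) = [(557.1)(2.21) + 102.7](T − 5.6)
78.4707 (100.8 − T) = 1333.891 (T − 5.6)
7909.8 − 78.4707 T = 1333.891 T − 7469.8
15379.6 = 1412.3617 T
T = 10.89 °C

T_f = 10.9 °C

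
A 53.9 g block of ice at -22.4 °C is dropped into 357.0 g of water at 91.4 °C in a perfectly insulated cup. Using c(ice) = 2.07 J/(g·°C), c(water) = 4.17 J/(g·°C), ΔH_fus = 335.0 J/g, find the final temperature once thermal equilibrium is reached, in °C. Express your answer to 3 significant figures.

T_f = 67.4 °C

Heat to bring ice to 0 °C and melt it: q₁ = 53.9×2.07×22.4 + 53.9×335.0 = 20556 J
Heat the water can supply cooling to 0 °C: 357.0×4.17×91.4 = 136066 J > q₁, so all ice melts.
Energy balance: 357.0×4.17×(91.4 − T) = 20556 + 53.9×4.17×(T − 0)
1488.69(91.4 − T) = 20556 + 224.763 T
136066 − 20556 = 1713.453 T
T = 115510 / 1713.453 = 67.41 °C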